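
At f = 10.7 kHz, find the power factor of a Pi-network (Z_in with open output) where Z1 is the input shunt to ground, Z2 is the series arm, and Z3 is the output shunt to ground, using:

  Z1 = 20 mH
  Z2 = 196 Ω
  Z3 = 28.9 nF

Step 1 — Angular frequency: ω = 2π·f = 2π·1.07e+04 = 6.723e+04 rad/s.
Step 2 — Component impedances:
  Z1: Z = jωL = j·6.723e+04·0.02 = 0 + j1345 Ω
  Z2: Z = R = 196 Ω
  Z3: Z = 1/(jωC) = -j/(ω·C) = 0 - j514.7 Ω
Step 3 — With open output, the series arm Z2 and the output shunt Z3 appear in series to ground: Z2 + Z3 = 196 - j514.7 Ω.
Step 4 — Parallel with input shunt Z1: Z_in = Z1 || (Z2 + Z3) = 487.3 - j718.8 Ω = 868.4∠-55.9° Ω.
Step 5 — Power factor: PF = cos(φ) = Re(Z)/|Z| = 487.3/868.39 = 0.5612.
Step 6 — Type: Im(Z) = -718.8 ⇒ leading (phase φ = -55.9°).

PF = 0.5612 (leading, φ = -55.9°)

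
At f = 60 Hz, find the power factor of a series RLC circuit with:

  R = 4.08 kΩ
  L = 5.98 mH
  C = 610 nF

Step 1 — Angular frequency: ω = 2π·f = 2π·60 = 377 rad/s.
Step 2 — Component impedances:
  R: Z = R = 4080 Ω
  L: Z = jωL = j·377·0.00598 = 0 + j2.254 Ω
  C: Z = 1/(jωC) = -j/(ω·C) = 0 - j4348 Ω
Step 3 — Series combination: Z_total = R + L + C = 4080 - j4346 Ω = 5961∠-46.8° Ω.
Step 4 — Power factor: PF = cos(φ) = Re(Z)/|Z| = 4080/5961 = 0.6844.
Step 5 — Type: Im(Z) = -4346 ⇒ leading (phase φ = -46.8°).

PF = 0.6844 (leading, φ = -46.8°)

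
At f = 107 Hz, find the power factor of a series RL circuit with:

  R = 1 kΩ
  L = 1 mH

Step 1 — Angular frequency: ω = 2π·f = 2π·107 = 672.3 rad/s.
Step 2 — Component impedances:
  R: Z = R = 1000 Ω
  L: Z = jωL = j·672.3·0.001 = 0 + j0.6723 Ω
Step 3 — Series combination: Z_total = R + L = 1000 + j0.6723 Ω = 1000∠0.0° Ω.
Step 4 — Power factor: PF = cos(φ) = Re(Z)/|Z| = 1000/1000 = 1.
Step 5 — Type: Im(Z) = 0.6723 ⇒ lagging (phase φ = 0.0°).

PF = 1 (lagging, φ = 0.0°)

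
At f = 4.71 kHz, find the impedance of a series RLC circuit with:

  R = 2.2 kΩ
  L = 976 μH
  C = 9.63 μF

Step 1 — Angular frequency: ω = 2π·f = 2π·4710 = 2.959e+04 rad/s.
Step 2 — Component impedances:
  R: Z = R = 2200 Ω
  L: Z = jωL = j·2.959e+04·0.000976 = 0 + j28.88 Ω
  C: Z = 1/(jωC) = -j/(ω·C) = 0 - j3.509 Ω
Step 3 — Series combination: Z_total = R + L + C = 2200 + j25.37 Ω = 2200∠0.7° Ω.

Z = 2200 + j25.37 Ω = 2200∠0.7° Ω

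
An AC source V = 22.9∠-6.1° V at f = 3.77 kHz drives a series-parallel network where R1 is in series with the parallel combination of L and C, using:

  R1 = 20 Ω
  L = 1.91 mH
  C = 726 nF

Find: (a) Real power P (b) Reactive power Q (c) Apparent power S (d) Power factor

Step 1 — Angular frequency: ω = 2π·f = 2π·3770 = 2.369e+04 rad/s.
Step 2 — Component impedances:
  R1: Z = R = 20 Ω
  L: Z = jωL = j·2.369e+04·0.00191 = 0 + j45.24 Ω
  C: Z = 1/(jωC) = -j/(ω·C) = 0 - j58.15 Ω
Step 3 — Parallel branch: L || C = 1/(1/L + 1/C) = 0 + j203.9 Ω.
Step 4 — Series with R1: Z_total = R1 + (L || C) = 20 + j203.9 Ω = 204.8∠84.4° Ω.
Step 5 — Source phasor: V = 22.9∠-6.1° V = 22.77 - j2.433 V.
Step 6 — Current: I = V / Z = -0.0009691 - j0.1118 A = 0.1118∠-90.5° A.
Step 7 — Complex power: S = V·I* = 0.25 + j2.548 VA.
Step 8 — Real power: P = Re(S) = 0.25 W.
Step 9 — Reactive power: Q = Im(S) = 2.548 VAR.
Step 10 — Apparent power: |S| = 2.56 VA.
Step 11 — Power factor: PF = P/|S| = 0.09764 (lagging).

(a) P = 0.25 W  (b) Q = 2.548 VAR  (c) S = 2.56 VA  (d) PF = 0.09764 (lagging)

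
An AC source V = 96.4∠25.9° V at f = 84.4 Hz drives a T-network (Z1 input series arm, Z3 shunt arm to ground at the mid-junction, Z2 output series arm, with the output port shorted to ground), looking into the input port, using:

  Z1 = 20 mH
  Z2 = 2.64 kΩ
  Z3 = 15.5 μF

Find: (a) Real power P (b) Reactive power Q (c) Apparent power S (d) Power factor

Step 1 — Angular frequency: ω = 2π·f = 2π·84.4 = 530.3 rad/s.
Step 2 — Component impedances:
  Z1: Z = jωL = j·530.3·0.02 = 0 + j10.61 Ω
  Z2: Z = R = 2640 Ω
  Z3: Z = 1/(jωC) = -j/(ω·C) = 0 - j121.7 Ω
Step 3 — With the output port shorted to ground, the output series arm Z2 runs from the junction to ground; the shunt arm Z3 also runs from the junction to ground. They appear in parallel: Z3 || Z2 = 5.595 - j121.4 Ω.
Step 4 — Series with input arm Z1: Z_in = Z1 + (Z3 || Z2) = 5.595 - j110.8 Ω = 110.9∠-87.1° Ω.
Step 5 — Source phasor: V = 96.4∠25.9° V = 86.72 + j42.11 V.
Step 6 — Current: I = V / Z = -0.3397 + j0.7998 A = 0.869∠113.0° A.
Step 7 — Complex power: S = V·I* = 4.224 - j83.66 VA.
Step 8 — Real power: P = Re(S) = 4.224 W.
Step 9 — Reactive power: Q = Im(S) = -83.66 VAR.
Step 10 — Apparent power: |S| = 83.77 VA.
Step 11 — Power factor: PF = P/|S| = 0.05043 (leading).

(a) P = 4.224 W  (b) Q = -83.66 VAR  (c) S = 83.77 VA  (d) PF = 0.05043 (leading)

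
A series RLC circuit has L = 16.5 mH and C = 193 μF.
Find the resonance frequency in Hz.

Step 1 — Resonance condition Im(Z)=0 gives ω₀ = 1/√(LC).
Step 2 — ω₀ = 1/√(0.0165·0.000193) = 560.4 rad/s.
Step 3 — f₀ = ω₀/(2π) = 89.19 Hz.

f₀ = 89.19 Hz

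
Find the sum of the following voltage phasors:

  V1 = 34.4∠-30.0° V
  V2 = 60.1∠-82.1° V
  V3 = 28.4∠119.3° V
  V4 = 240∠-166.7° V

Step 1 — Convert each phasor to rectangular form:
  V1 = 34.4·(cos(-30.0°) + j·sin(-30.0°)) = 29.79 - j17.2 V
  V2 = 60.1·(cos(-82.1°) + j·sin(-82.1°)) = 8.26 - j59.53 V
  V3 = 28.4·(cos(119.3°) + j·sin(119.3°)) = -13.9 + j24.77 V
  V4 = 240·(cos(-166.7°) + j·sin(-166.7°)) = -233.6 - j55.21 V
Step 2 — Sum components: V_total = -209.4 - j107.2 V.
Step 3 — Convert to polar: |V_total| = 235.2 V, ∠V_total = -152.9°.

V_total = 235.2∠-152.9° V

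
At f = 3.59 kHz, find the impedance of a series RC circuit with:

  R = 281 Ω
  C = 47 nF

Step 1 — Angular frequency: ω = 2π·f = 2π·3590 = 2.256e+04 rad/s.
Step 2 — Component impedances:
  R: Z = R = 281 Ω
  C: Z = 1/(jωC) = -j/(ω·C) = 0 - j943.3 Ω
Step 3 — Series combination: Z_total = R + C = 281 - j943.3 Ω = 984.2∠-73.4° Ω.

Z = 281 - j943.3 Ω = 984.2∠-73.4° Ω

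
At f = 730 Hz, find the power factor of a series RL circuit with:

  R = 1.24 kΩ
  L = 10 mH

Step 1 — Angular frequency: ω = 2π·f = 2π·730 = 4587 rad/s.
Step 2 — Component impedances:
  R: Z = R = 1240 Ω
  L: Z = jωL = j·4587·0.01 = 0 + j45.87 Ω
Step 3 — Series combination: Z_total = R + L = 1240 + j45.87 Ω = 1241∠2.1° Ω.
Step 4 — Power factor: PF = cos(φ) = Re(Z)/|Z| = 1240/1240.85 = 0.9993.
Step 5 — Type: Im(Z) = 45.87 ⇒ lagging (phase φ = 2.1°).

PF = 0.9993 (lagging, φ = 2.1°)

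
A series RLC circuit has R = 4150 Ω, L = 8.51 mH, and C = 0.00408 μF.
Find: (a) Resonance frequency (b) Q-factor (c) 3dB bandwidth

Step 1 — Resonance condition Im(Z)=0 gives ω₀ = 1/√(LC).
Step 2 — ω₀ = 1/√(0.00851·4.08e-09) = 1.697e+05 rad/s.
Step 3 — f₀ = ω₀/(2π) = 2.701e+04 Hz.
Step 4 — Series Q: Q = ω₀L/R = 1.697e+05·0.00851/4150 = 0.348.
Step 5 — 3dB bandwidth: Δω = ω₀/Q = 4.877e+05 rad/s; BW = Δω/(2π) = 7.761e+04 Hz.

(a) f₀ = 2.701e+04 Hz  (b) Q = 0.348  (c) BW = 7.761e+04 Hz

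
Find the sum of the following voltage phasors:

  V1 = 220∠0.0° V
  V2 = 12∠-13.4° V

Step 1 — Convert each phasor to rectangular form:
  V1 = 220·(cos(0.0°) + j·sin(0.0°)) = 220 V
  V2 = 12·(cos(-13.4°) + j·sin(-13.4°)) = 11.67 - j2.781 V
Step 2 — Sum components: V_total = 231.7 - j2.781 V.
Step 3 — Convert to polar: |V_total| = 231.7 V, ∠V_total = -0.7°.

V_total = 231.7∠-0.7° V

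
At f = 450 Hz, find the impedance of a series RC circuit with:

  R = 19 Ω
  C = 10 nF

Step 1 — Angular frequency: ω = 2π·f = 2π·450 = 2827 rad/s.
Step 2 — Component impedances:
  R: Z = R = 19 Ω
  C: Z = 1/(jωC) = -j/(ω·C) = 0 - j3.537e+04 Ω
Step 3 — Series combination: Z_total = R + C = 19 - j3.537e+04 Ω = 3.537e+04∠-90.0° Ω.

Z = 19 - j3.537e+04 Ω = 3.537e+04∠-90.0° Ω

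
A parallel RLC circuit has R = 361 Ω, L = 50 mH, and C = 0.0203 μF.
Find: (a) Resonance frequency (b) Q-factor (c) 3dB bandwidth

Step 1 — Resonance: ω₀ = 1/√(LC) = 1/√(0.05·2.03e-08) = 3.139e+04 rad/s.
Step 2 — f₀ = ω₀/(2π) = 4996 Hz.
Step 3 — Parallel Q: Q = R/(ω₀L) = 361/(3.139e+04·0.05) = 0.23.
Step 4 — Bandwidth: Δω = ω₀/Q = 1.365e+05 rad/s; BW = Δω/(2π) = 2.172e+04 Hz.

(a) f₀ = 4996 Hz  (b) Q = 0.23  (c) BW = 2.172e+04 Hz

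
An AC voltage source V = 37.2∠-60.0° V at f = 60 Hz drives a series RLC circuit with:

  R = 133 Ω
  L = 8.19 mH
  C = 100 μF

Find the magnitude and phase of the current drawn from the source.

Step 1 — Angular frequency: ω = 2π·f = 2π·60 = 377 rad/s.
Step 2 — Component impedances:
  R: Z = R = 133 Ω
  L: Z = jωL = j·377·0.00819 = 0 + j3.088 Ω
  C: Z = 1/(jωC) = -j/(ω·C) = 0 - j26.53 Ω
Step 3 — Series combination: Z_total = R + L + C = 133 - j23.44 Ω = 135∠-10.0° Ω.
Step 4 — Source phasor: V = 37.2∠-60.0° V = 18.6 - j32.22 V.
Step 5 — Ohm's law: I = V / Z_total = (18.6 - j32.22) / (133 - j23.44) = 0.177 - j0.211 A.
Step 6 — Convert to polar: |I| = 0.2755 A, ∠I = -50.0°.

I = 0.2755∠-50.0° A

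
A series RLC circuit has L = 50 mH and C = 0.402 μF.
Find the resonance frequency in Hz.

Step 1 — Resonance condition Im(Z)=0 gives ω₀ = 1/√(LC).
Step 2 — ω₀ = 1/√(0.05·4.02e-07) = 7053 rad/s.
Step 3 — f₀ = ω₀/(2π) = 1123 Hz.

f₀ = 1123 Hz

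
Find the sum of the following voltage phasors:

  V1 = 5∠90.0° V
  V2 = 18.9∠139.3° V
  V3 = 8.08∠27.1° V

Step 1 — Convert each phasor to rectangular form:
  V1 = 5·(cos(90.0°) + j·sin(90.0°)) = 0 + j5 V
  V2 = 18.9·(cos(139.3°) + j·sin(139.3°)) = -14.33 + j12.32 V
  V3 = 8.08·(cos(27.1°) + j·sin(27.1°)) = 7.193 + j3.681 V
Step 2 — Sum components: V_total = -7.136 + j21.01 V.
Step 3 — Convert to polar: |V_total| = 22.18 V, ∠V_total = 108.8°.

V_total = 22.18∠108.8° V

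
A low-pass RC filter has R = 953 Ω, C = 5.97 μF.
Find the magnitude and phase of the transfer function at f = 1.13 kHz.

Step 1 — Angular frequency: ω = 2π·1130 = 7100 rad/s.
Step 2 — Transfer function: H(jω) = 1/(1 + jωRC).
Step 3 — Denominator: 1 + jωRC = 1 + j·7100·953·5.97e-06 = 1 + j40.39.
Step 4 — H = 0.0006125 - j0.02474.
Step 5 — Magnitude: |H| = 0.02475 (-32.1 dB); phase: φ = -88.6°.

|H| = 0.02475 (-32.1 dB), φ = -88.6°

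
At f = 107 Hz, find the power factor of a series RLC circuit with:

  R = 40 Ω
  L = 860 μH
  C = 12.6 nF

Step 1 — Angular frequency: ω = 2π·f = 2π·107 = 672.3 rad/s.
Step 2 — Component impedances:
  R: Z = R = 40 Ω
  L: Z = jωL = j·672.3·0.00086 = 0 + j0.5782 Ω
  C: Z = 1/(jωC) = -j/(ω·C) = 0 - j1.18e+05 Ω
Step 3 — Series combination: Z_total = R + L + C = 40 - j1.18e+05 Ω = 1.18e+05∠-90.0° Ω.
Step 4 — Power factor: PF = cos(φ) = Re(Z)/|Z| = 40/1.1805e+05 = 0.0003388.
Step 5 — Type: Im(Z) = -1.18e+05 ⇒ leading (phase φ = -90.0°).

PF = 0.0003388 (leading, φ = -90.0°)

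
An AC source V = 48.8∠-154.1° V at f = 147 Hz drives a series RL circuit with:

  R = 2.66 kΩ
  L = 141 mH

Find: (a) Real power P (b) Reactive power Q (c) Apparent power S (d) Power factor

Step 1 — Angular frequency: ω = 2π·f = 2π·147 = 923.6 rad/s.
Step 2 — Component impedances:
  R: Z = R = 2660 Ω
  L: Z = jωL = j·923.6·0.141 = 0 + j130.2 Ω
Step 3 — Series combination: Z_total = R + L = 2660 + j130.2 Ω = 2663∠2.8° Ω.
Step 4 — Source phasor: V = 48.8∠-154.1° V = -43.9 - j21.32 V.
Step 5 — Current: I = V / Z = -0.01686 - j0.007188 A = 0.01832∠-156.9° A.
Step 6 — Complex power: S = V·I* = 0.8931 + j0.04373 VA.
Step 7 — Real power: P = Re(S) = 0.8931 W.
Step 8 — Reactive power: Q = Im(S) = 0.04373 VAR.
Step 9 — Apparent power: |S| = 0.8942 VA.
Step 10 — Power factor: PF = P/|S| = 0.9988 (lagging).

(a) P = 0.8931 W  (b) Q = 0.04373 VAR  (c) S = 0.8942 VA  (d) PF = 0.9988 (lagging)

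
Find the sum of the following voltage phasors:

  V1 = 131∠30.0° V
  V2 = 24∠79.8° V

Step 1 — Convert each phasor to rectangular form:
  V1 = 131·(cos(30.0°) + j·sin(30.0°)) = 113.4 + j65.5 V
  V2 = 24·(cos(79.8°) + j·sin(79.8°)) = 4.25 + j23.62 V
Step 2 — Sum components: V_total = 117.7 + j89.12 V.
Step 3 — Convert to polar: |V_total| = 147.6 V, ∠V_total = 37.1°.

V_total = 147.6∠37.1° V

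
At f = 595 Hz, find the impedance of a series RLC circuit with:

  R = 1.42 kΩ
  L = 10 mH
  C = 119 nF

Step 1 — Angular frequency: ω = 2π·f = 2π·595 = 3738 rad/s.
Step 2 — Component impedances:
  R: Z = R = 1420 Ω
  L: Z = jωL = j·3738·0.01 = 0 + j37.38 Ω
  C: Z = 1/(jωC) = -j/(ω·C) = 0 - j2248 Ω
Step 3 — Series combination: Z_total = R + L + C = 1420 - j2210 Ω = 2627∠-57.3° Ω.

Z = 1420 - j2210 Ω = 2627∠-57.3° Ω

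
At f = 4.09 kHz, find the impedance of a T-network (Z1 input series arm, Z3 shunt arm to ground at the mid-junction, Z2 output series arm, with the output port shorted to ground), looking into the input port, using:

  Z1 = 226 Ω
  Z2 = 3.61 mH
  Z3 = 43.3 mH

Step 1 — Angular frequency: ω = 2π·f = 2π·4090 = 2.57e+04 rad/s.
Step 2 — Component impedances:
  Z1: Z = R = 226 Ω
  Z2: Z = jωL = j·2.57e+04·0.00361 = 0 + j92.77 Ω
  Z3: Z = jωL = j·2.57e+04·0.0433 = 0 + j1113 Ω
Step 3 — With the output port shorted to ground, the output series arm Z2 runs from the junction to ground; the shunt arm Z3 also runs from the junction to ground. They appear in parallel: Z3 || Z2 = 0 + j85.63 Ω.
Step 4 — Series with input arm Z1: Z_in = Z1 + (Z3 || Z2) = 226 + j85.63 Ω = 241.7∠20.8° Ω.

Z = 226 + j85.63 Ω = 241.7∠20.8° Ω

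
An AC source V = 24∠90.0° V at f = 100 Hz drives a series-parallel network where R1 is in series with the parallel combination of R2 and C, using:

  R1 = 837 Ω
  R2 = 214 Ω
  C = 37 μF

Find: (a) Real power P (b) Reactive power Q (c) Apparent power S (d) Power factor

Step 1 — Angular frequency: ω = 2π·f = 2π·100 = 628.3 rad/s.
Step 2 — Component impedances:
  R1: Z = R = 837 Ω
  R2: Z = R = 214 Ω
  C: Z = 1/(jωC) = -j/(ω·C) = 0 - j43.01 Ω
Step 3 — Parallel branch: R2 || C = 1/(1/R2 + 1/C) = 8.31 - j41.34 Ω.
Step 4 — Series with R1: Z_total = R1 + (R2 || C) = 845.3 - j41.34 Ω = 846.3∠-2.8° Ω.
Step 5 — Source phasor: V = 24∠90.0° V = 0 + j24 V.
Step 6 — Current: I = V / Z = -0.001385 + j0.02832 A = 0.02836∠92.8° A.
Step 7 — Complex power: S = V·I* = 0.6798 - j0.03325 VA.
Step 8 — Real power: P = Re(S) = 0.6798 W.
Step 9 — Reactive power: Q = Im(S) = -0.03325 VAR.
Step 10 — Apparent power: |S| = 0.6806 VA.
Step 11 — Power factor: PF = P/|S| = 0.9988 (leading).

(a) P = 0.6798 W  (b) Q = -0.03325 VAR  (c) S = 0.6806 VA  (d) PF = 0.9988 (leading)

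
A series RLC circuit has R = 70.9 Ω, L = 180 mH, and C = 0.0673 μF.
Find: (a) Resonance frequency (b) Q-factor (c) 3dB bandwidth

Step 1 — Resonance: ω₀ = 1/√(LC) = 1/√(0.18·6.73e-08) = 9086 rad/s.
Step 2 — f₀ = ω₀/(2π) = 1446 Hz.
Step 3 — Series Q: Q = ω₀L/R = 9086·0.18/70.9 = 23.07.
Step 4 — Bandwidth: Δω = ω₀/Q = 393.9 rad/s; BW = Δω/(2π) = 62.69 Hz.

(a) f₀ = 1446 Hz  (b) Q = 23.07  (c) BW = 62.69 Hz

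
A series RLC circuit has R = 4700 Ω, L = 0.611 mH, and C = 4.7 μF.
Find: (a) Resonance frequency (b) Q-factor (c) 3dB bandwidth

Step 1 — Resonance condition Im(Z)=0 gives ω₀ = 1/√(LC).
Step 2 — ω₀ = 1/√(0.000611·4.7e-06) = 1.866e+04 rad/s.
Step 3 — f₀ = ω₀/(2π) = 2970 Hz.
Step 4 — Series Q: Q = ω₀L/R = 1.866e+04·0.000611/4700 = 0.002426.
Step 5 — 3dB bandwidth: Δω = ω₀/Q = 7.692e+06 rad/s; BW = Δω/(2π) = 1.224e+06 Hz.

(a) f₀ = 2970 Hz  (b) Q = 0.002426  (c) BW = 1.224e+06 Hz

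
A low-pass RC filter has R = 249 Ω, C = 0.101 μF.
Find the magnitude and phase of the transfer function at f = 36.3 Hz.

Step 1 — Angular frequency: ω = 2π·36.3 = 228.1 rad/s.
Step 2 — Transfer function: H(jω) = 1/(1 + jωRC).
Step 3 — Denominator: 1 + jωRC = 1 + j·228.1·249·1.01e-07 = 1 + j0.005736.
Step 4 — H = 1 - j0.005736.
Step 5 — Magnitude: |H| = 1 (-0.0 dB); phase: φ = -0.3°.

|H| = 1 (-0.0 dB), φ = -0.3°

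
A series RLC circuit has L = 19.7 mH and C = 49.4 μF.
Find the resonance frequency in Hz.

Step 1 — Resonance condition Im(Z)=0 gives ω₀ = 1/√(LC).
Step 2 — ω₀ = 1/√(0.0197·4.94e-05) = 1014 rad/s.
Step 3 — f₀ = ω₀/(2π) = 161.3 Hz.

f₀ = 161.3 Hz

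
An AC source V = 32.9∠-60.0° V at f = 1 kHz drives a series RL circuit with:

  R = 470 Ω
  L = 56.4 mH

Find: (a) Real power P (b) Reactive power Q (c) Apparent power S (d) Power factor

Step 1 — Angular frequency: ω = 2π·f = 2π·1000 = 6283 rad/s.
Step 2 — Component impedances:
  R: Z = R = 470 Ω
  L: Z = jωL = j·6283·0.0564 = 0 + j354.4 Ω
Step 3 — Series combination: Z_total = R + L = 470 + j354.4 Ω = 588.6∠37.0° Ω.
Step 4 — Source phasor: V = 32.9∠-60.0° V = 16.45 - j28.49 V.
Step 5 — Current: I = V / Z = -0.006827 - j0.05547 A = 0.05589∠-97.0° A.
Step 6 — Complex power: S = V·I* = 1.468 + j1.107 VA.
Step 7 — Real power: P = Re(S) = 1.468 W.
Step 8 — Reactive power: Q = Im(S) = 1.107 VAR.
Step 9 — Apparent power: |S| = 1.839 VA.
Step 10 — Power factor: PF = P/|S| = 0.7985 (lagging).

(a) P = 1.468 W  (b) Q = 1.107 VAR  (c) S = 1.839 VA  (d) PF = 0.7985 (lagging)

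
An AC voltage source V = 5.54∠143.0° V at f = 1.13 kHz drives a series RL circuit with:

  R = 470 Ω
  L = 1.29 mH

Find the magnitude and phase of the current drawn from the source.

Step 1 — Angular frequency: ω = 2π·f = 2π·1130 = 7100 rad/s.
Step 2 — Component impedances:
  R: Z = R = 470 Ω
  L: Z = jωL = j·7100·0.00129 = 0 + j9.159 Ω
Step 3 — Series combination: Z_total = R + L = 470 + j9.159 Ω = 470.1∠1.1° Ω.
Step 4 — Source phasor: V = 5.54∠143.0° V = -4.424 + j3.334 V.
Step 5 — Ohm's law: I = V / Z_total = (-4.424 + j3.334) / (470 + j9.159) = -0.009272 + j0.007274 A.
Step 6 — Convert to polar: |I| = 0.01178 A, ∠I = 141.9°.

I = 0.01178∠141.9° A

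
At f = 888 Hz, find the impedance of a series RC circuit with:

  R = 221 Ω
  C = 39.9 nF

Step 1 — Angular frequency: ω = 2π·f = 2π·888 = 5579 rad/s.
Step 2 — Component impedances:
  R: Z = R = 221 Ω
  C: Z = 1/(jωC) = -j/(ω·C) = 0 - j4492 Ω
Step 3 — Series combination: Z_total = R + C = 221 - j4492 Ω = 4497∠-87.2° Ω.

Z = 221 - j4492 Ω = 4497∠-87.2° Ω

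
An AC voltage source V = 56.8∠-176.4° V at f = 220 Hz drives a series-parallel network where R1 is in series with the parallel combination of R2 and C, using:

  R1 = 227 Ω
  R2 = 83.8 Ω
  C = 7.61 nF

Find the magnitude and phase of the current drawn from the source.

Step 1 — Angular frequency: ω = 2π·f = 2π·220 = 1382 rad/s.
Step 2 — Component impedances:
  R1: Z = R = 227 Ω
  R2: Z = R = 83.8 Ω
  C: Z = 1/(jωC) = -j/(ω·C) = 0 - j9.506e+04 Ω
Step 3 — Parallel branch: R2 || C = 1/(1/R2 + 1/C) = 83.8 - j0.07387 Ω.
Step 4 — Series with R1: Z_total = R1 + (R2 || C) = 310.8 - j0.07387 Ω = 310.8∠-0.0° Ω.
Step 5 — Source phasor: V = 56.8∠-176.4° V = -56.69 - j3.567 V.
Step 6 — Ohm's law: I = V / Z_total = (-56.69 - j3.567) / (310.8 - j0.07387) = -0.1824 - j0.01152 A.
Step 7 — Convert to polar: |I| = 0.1828 A, ∠I = -176.4°.

I = 0.1828∠-176.4° A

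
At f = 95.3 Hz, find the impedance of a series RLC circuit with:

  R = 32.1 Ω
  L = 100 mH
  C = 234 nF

Step 1 — Angular frequency: ω = 2π·f = 2π·95.3 = 598.8 rad/s.
Step 2 — Component impedances:
  R: Z = R = 32.1 Ω
  L: Z = jωL = j·598.8·0.1 = 0 + j59.88 Ω
  C: Z = 1/(jωC) = -j/(ω·C) = 0 - j7137 Ω
Step 3 — Series combination: Z_total = R + L + C = 32.1 - j7077 Ω = 7077∠-89.7° Ω.

Z = 32.1 - j7077 Ω = 7077∠-89.7° Ω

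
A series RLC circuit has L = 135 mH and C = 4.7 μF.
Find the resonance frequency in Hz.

Step 1 — Resonance condition Im(Z)=0 gives ω₀ = 1/√(LC).
Step 2 — ω₀ = 1/√(0.135·4.7e-06) = 1255 rad/s.
Step 3 — f₀ = ω₀/(2π) = 199.8 Hz.

f₀ = 199.8 Hz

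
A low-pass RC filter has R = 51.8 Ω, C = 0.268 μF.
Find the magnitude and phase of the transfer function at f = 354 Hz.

Step 1 — Angular frequency: ω = 2π·354 = 2224 rad/s.
Step 2 — Transfer function: H(jω) = 1/(1 + jωRC).
Step 3 — Denominator: 1 + jωRC = 1 + j·2224·51.8·2.68e-07 = 1 + j0.03088.
Step 4 — H = 0.999 - j0.03085.
Step 5 — Magnitude: |H| = 0.9995 (-0.0 dB); phase: φ = -1.8°.

|H| = 0.9995 (-0.0 dB), φ = -1.8°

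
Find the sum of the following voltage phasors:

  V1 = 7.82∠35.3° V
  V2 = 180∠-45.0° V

Step 1 — Convert each phasor to rectangular form:
  V1 = 7.82·(cos(35.3°) + j·sin(35.3°)) = 6.382 + j4.519 V
  V2 = 180·(cos(-45.0°) + j·sin(-45.0°)) = 127.3 - j127.3 V
Step 2 — Sum components: V_total = 133.7 - j122.8 V.
Step 3 — Convert to polar: |V_total| = 181.5 V, ∠V_total = -42.6°.

V_total = 181.5∠-42.6° V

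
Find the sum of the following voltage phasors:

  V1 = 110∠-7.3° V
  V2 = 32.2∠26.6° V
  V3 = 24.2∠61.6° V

Step 1 — Convert each phasor to rectangular form:
  V1 = 110·(cos(-7.3°) + j·sin(-7.3°)) = 109.1 - j13.98 V
  V2 = 32.2·(cos(26.6°) + j·sin(26.6°)) = 28.79 + j14.42 V
  V3 = 24.2·(cos(61.6°) + j·sin(61.6°)) = 11.51 + j21.29 V
Step 2 — Sum components: V_total = 149.4 + j21.73 V.
Step 3 — Convert to polar: |V_total| = 151 V, ∠V_total = 8.3°.

V_total = 151∠8.3° V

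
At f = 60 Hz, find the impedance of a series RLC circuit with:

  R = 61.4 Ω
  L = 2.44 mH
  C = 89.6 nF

Step 1 — Angular frequency: ω = 2π·f = 2π·60 = 377 rad/s.
Step 2 — Component impedances:
  R: Z = R = 61.4 Ω
  L: Z = jωL = j·377·0.00244 = 0 + j0.9199 Ω
  C: Z = 1/(jωC) = -j/(ω·C) = 0 - j2.96e+04 Ω
Step 3 — Series combination: Z_total = R + L + C = 61.4 - j2.96e+04 Ω = 2.96e+04∠-89.9° Ω.

Z = 61.4 - j2.96e+04 Ω = 2.96e+04∠-89.9° Ω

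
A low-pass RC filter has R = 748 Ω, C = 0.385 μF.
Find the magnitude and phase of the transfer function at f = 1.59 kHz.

Step 1 — Angular frequency: ω = 2π·1590 = 9990 rad/s.
Step 2 — Transfer function: H(jω) = 1/(1 + jωRC).
Step 3 — Denominator: 1 + jωRC = 1 + j·9990·748·3.85e-07 = 1 + j2.877.
Step 4 — H = 0.1078 - j0.3101.
Step 5 — Magnitude: |H| = 0.3283 (-9.7 dB); phase: φ = -70.8°.

|H| = 0.3283 (-9.7 dB), φ = -70.8°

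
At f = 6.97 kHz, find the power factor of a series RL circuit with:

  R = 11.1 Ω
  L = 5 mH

Step 1 — Angular frequency: ω = 2π·f = 2π·6970 = 4.379e+04 rad/s.
Step 2 — Component impedances:
  R: Z = R = 11.1 Ω
  L: Z = jωL = j·4.379e+04·0.005 = 0 + j219 Ω
Step 3 — Series combination: Z_total = R + L = 11.1 + j219 Ω = 219.3∠87.1° Ω.
Step 4 — Power factor: PF = cos(φ) = Re(Z)/|Z| = 11.1/219.25 = 0.05063.
Step 5 — Type: Im(Z) = 219 ⇒ lagging (phase φ = 87.1°).

PF = 0.05063 (lagging, φ = 87.1°)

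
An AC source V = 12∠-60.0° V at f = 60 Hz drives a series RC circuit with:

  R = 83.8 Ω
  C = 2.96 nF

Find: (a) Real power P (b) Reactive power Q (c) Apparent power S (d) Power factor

Step 1 — Angular frequency: ω = 2π·f = 2π·60 = 377 rad/s.
Step 2 — Component impedances:
  R: Z = R = 83.8 Ω
  C: Z = 1/(jωC) = -j/(ω·C) = 0 - j8.961e+05 Ω
Step 3 — Series combination: Z_total = R + C = 83.8 - j8.961e+05 Ω = 8.961e+05∠-90.0° Ω.
Step 4 — Source phasor: V = 12∠-60.0° V = 6 - j10.39 V.
Step 5 — Current: I = V / Z = 1.16e-05 + j6.694e-06 A = 1.339e-05∠30.0° A.
Step 6 — Complex power: S = V·I* = 1.503e-08 - j0.0001607 VA.
Step 7 — Real power: P = Re(S) = 1.503e-08 W.
Step 8 — Reactive power: Q = Im(S) = -0.0001607 VAR.
Step 9 — Apparent power: |S| = 0.0001607 VA.
Step 10 — Power factor: PF = P/|S| = 9.351e-05 (leading).

(a) P = 1.503e-08 W  (b) Q = -0.0001607 VAR  (c) S = 0.0001607 VA  (d) PF = 9.351e-05 (leading)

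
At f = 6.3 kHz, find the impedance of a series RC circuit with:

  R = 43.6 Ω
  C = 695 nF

Step 1 — Angular frequency: ω = 2π·f = 2π·6300 = 3.958e+04 rad/s.
Step 2 — Component impedances:
  R: Z = R = 43.6 Ω
  C: Z = 1/(jωC) = -j/(ω·C) = 0 - j36.35 Ω
Step 3 — Series combination: Z_total = R + C = 43.6 - j36.35 Ω = 56.76∠-39.8° Ω.

Z = 43.6 - j36.35 Ω = 56.76∠-39.8° Ω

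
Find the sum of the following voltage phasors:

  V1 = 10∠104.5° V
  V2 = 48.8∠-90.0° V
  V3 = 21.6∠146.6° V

Step 1 — Convert each phasor to rectangular form:
  V1 = 10·(cos(104.5°) + j·sin(104.5°)) = -2.504 + j9.681 V
  V2 = 48.8·(cos(-90.0°) + j·sin(-90.0°)) = 0 - j48.8 V
  V3 = 21.6·(cos(146.6°) + j·sin(146.6°)) = -18.03 + j11.89 V
Step 2 — Sum components: V_total = -20.54 - j27.23 V.
Step 3 — Convert to polar: |V_total| = 34.1 V, ∠V_total = -127.0°.

V_total = 34.1∠-127.0° V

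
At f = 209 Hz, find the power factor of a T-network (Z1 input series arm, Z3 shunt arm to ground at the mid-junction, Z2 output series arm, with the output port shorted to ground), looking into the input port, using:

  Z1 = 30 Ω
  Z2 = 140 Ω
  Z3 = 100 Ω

Step 1 — Angular frequency: ω = 2π·f = 2π·209 = 1313 rad/s.
Step 2 — Component impedances:
  Z1: Z = R = 30 Ω
  Z2: Z = R = 140 Ω
  Z3: Z = R = 100 Ω
Step 3 — With the output port shorted to ground, the output series arm Z2 runs from the junction to ground; the shunt arm Z3 also runs from the junction to ground. They appear in parallel: Z3 || Z2 = 58.33 Ω.
Step 4 — Series with input arm Z1: Z_in = Z1 + (Z3 || Z2) = 88.33 Ω = 88.33∠0.0° Ω.
Step 5 — Power factor: PF = cos(φ) = Re(Z)/|Z| = 88.33/88.33 = 1.
Step 6 — Type: Im(Z) = 0 ⇒ unity (phase φ = 0.0°).

PF = 1 (unity, φ = 0.0°)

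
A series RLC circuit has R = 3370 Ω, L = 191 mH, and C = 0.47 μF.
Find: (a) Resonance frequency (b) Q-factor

Step 1 — Resonance condition Im(Z)=0 gives ω₀ = 1/√(LC).
Step 2 — ω₀ = 1/√(0.191·4.7e-07) = 3338 rad/s.
Step 3 — f₀ = ω₀/(2π) = 531.2 Hz.
Step 4 — Series Q: Q = ω₀L/R = 3338·0.191/3370 = 0.1892.

(a) f₀ = 531.2 Hz  (b) Q = 0.1892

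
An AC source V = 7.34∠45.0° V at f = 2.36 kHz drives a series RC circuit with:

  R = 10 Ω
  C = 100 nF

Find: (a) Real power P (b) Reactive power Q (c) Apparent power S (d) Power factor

Step 1 — Angular frequency: ω = 2π·f = 2π·2360 = 1.483e+04 rad/s.
Step 2 — Component impedances:
  R: Z = R = 10 Ω
  C: Z = 1/(jωC) = -j/(ω·C) = 0 - j674.4 Ω
Step 3 — Series combination: Z_total = R + C = 10 - j674.4 Ω = 674.5∠-89.2° Ω.
Step 4 — Source phasor: V = 7.34∠45.0° V = 5.19 + j5.19 V.
Step 5 — Current: I = V / Z = -0.00758 + j0.007809 A = 0.01088∠134.2° A.
Step 6 — Complex power: S = V·I* = 0.001184 - j0.07987 VA.
Step 7 — Real power: P = Re(S) = 0.001184 W.
Step 8 — Reactive power: Q = Im(S) = -0.07987 VAR.
Step 9 — Apparent power: |S| = 0.07988 VA.
Step 10 — Power factor: PF = P/|S| = 0.01483 (leading).

(a) P = 0.001184 W  (b) Q = -0.07987 VAR  (c) S = 0.07988 VA  (d) PF = 0.01483 (leading)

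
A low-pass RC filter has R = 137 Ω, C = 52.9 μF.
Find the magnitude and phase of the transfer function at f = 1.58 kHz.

Step 1 — Angular frequency: ω = 2π·1580 = 9927 rad/s.
Step 2 — Transfer function: H(jω) = 1/(1 + jωRC).
Step 3 — Denominator: 1 + jωRC = 1 + j·9927·137·5.29e-05 = 1 + j71.95.
Step 4 — H = 0.0001931 - j0.0139.
Step 5 — Magnitude: |H| = 0.0139 (-37.1 dB); phase: φ = -89.2°.

|H| = 0.0139 (-37.1 dB), φ = -89.2°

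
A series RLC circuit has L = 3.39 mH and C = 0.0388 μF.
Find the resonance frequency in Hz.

Step 1 — Resonance condition Im(Z)=0 gives ω₀ = 1/√(LC).
Step 2 — ω₀ = 1/√(0.00339·3.88e-08) = 8.719e+04 rad/s.
Step 3 — f₀ = ω₀/(2π) = 1.388e+04 Hz.

f₀ = 1.388e+04 Hz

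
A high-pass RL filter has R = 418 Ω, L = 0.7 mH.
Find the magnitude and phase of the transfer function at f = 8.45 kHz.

Step 1 — Angular frequency: ω = 2π·8450 = 5.309e+04 rad/s.
Step 2 — Transfer function: H(jω) = jωL/(R + jωL).
Step 3 — Numerator jωL = j·37.17; denominator R + jωL = 418 + j37.17.
Step 4 — H = 0.007843 + j0.08821.
Step 5 — Magnitude: |H| = 0.08856 (-21.1 dB); phase: φ = 84.9°.

|H| = 0.08856 (-21.1 dB), φ = 84.9°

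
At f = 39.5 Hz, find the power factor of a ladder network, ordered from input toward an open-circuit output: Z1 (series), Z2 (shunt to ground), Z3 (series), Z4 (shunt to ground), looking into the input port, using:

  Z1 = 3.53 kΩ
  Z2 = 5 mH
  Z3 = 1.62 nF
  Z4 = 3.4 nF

Step 1 — Angular frequency: ω = 2π·f = 2π·39.5 = 248.2 rad/s.
Step 2 — Component impedances:
  Z1: Z = R = 3530 Ω
  Z2: Z = jωL = j·248.2·0.005 = 0 + j1.241 Ω
  Z3: Z = 1/(jωC) = -j/(ω·C) = 0 - j2.487e+06 Ω
  Z4: Z = 1/(jωC) = -j/(ω·C) = 0 - j1.185e+06 Ω
Step 3 — Ladder network (open output): work backward from the far end, alternating series and parallel combinations. Z_in = 3530 + j1.241 Ω = 3530∠0.0° Ω.
Step 4 — Power factor: PF = cos(φ) = Re(Z)/|Z| = 3530/3530 = 1.
Step 5 — Type: Im(Z) = 1.241 ⇒ lagging (phase φ = 0.0°).

PF = 1 (lagging, φ = 0.0°)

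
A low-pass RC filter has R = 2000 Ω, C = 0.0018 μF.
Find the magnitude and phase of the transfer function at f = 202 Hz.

Step 1 — Angular frequency: ω = 2π·202 = 1269 rad/s.
Step 2 — Transfer function: H(jω) = 1/(1 + jωRC).
Step 3 — Denominator: 1 + jωRC = 1 + j·1269·2000·1.8e-09 = 1 + j0.004569.
Step 4 — H = 1 - j0.004569.
Step 5 — Magnitude: |H| = 1 (-0.0 dB); phase: φ = -0.3°.

|H| = 1 (-0.0 dB), φ = -0.3°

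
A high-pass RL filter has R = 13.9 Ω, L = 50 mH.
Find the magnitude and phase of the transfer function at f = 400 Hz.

Step 1 — Angular frequency: ω = 2π·400 = 2513 rad/s.
Step 2 — Transfer function: H(jω) = jωL/(R + jωL).
Step 3 — Numerator jωL = j·125.7; denominator R + jωL = 13.9 + j125.7.
Step 4 — H = 0.9879 + j0.1093.
Step 5 — Magnitude: |H| = 0.9939 (-0.1 dB); phase: φ = 6.3°.

|H| = 0.9939 (-0.1 dB), φ = 6.3°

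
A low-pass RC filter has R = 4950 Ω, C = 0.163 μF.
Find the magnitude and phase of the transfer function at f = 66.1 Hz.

Step 1 — Angular frequency: ω = 2π·66.1 = 415.3 rad/s.
Step 2 — Transfer function: H(jω) = 1/(1 + jωRC).
Step 3 — Denominator: 1 + jωRC = 1 + j·415.3·4950·1.63e-07 = 1 + j0.3351.
Step 4 — H = 0.899 - j0.3013.
Step 5 — Magnitude: |H| = 0.9482 (-0.5 dB); phase: φ = -18.5°.

|H| = 0.9482 (-0.5 dB), φ = -18.5°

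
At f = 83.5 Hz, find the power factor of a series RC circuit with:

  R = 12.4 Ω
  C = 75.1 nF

Step 1 — Angular frequency: ω = 2π·f = 2π·83.5 = 524.6 rad/s.
Step 2 — Component impedances:
  R: Z = R = 12.4 Ω
  C: Z = 1/(jωC) = -j/(ω·C) = 0 - j2.538e+04 Ω
Step 3 — Series combination: Z_total = R + C = 12.4 - j2.538e+04 Ω = 2.538e+04∠-90.0° Ω.
Step 4 — Power factor: PF = cos(φ) = Re(Z)/|Z| = 12.4/2.538e+04 = 0.0004886.
Step 5 — Type: Im(Z) = -2.538e+04 ⇒ leading (phase φ = -90.0°).

PF = 0.0004886 (leading, φ = -90.0°)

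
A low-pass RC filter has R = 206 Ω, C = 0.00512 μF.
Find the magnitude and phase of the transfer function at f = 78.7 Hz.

Step 1 — Angular frequency: ω = 2π·78.7 = 494.5 rad/s.
Step 2 — Transfer function: H(jω) = 1/(1 + jωRC).
Step 3 — Denominator: 1 + jωRC = 1 + j·494.5·206·5.12e-09 = 1 + j0.0005215.
Step 4 — H = 1 - j0.0005215.
Step 5 — Magnitude: |H| = 1 (-0.0 dB); phase: φ = -0.0°.

|H| = 1 (-0.0 dB), φ = -0.0°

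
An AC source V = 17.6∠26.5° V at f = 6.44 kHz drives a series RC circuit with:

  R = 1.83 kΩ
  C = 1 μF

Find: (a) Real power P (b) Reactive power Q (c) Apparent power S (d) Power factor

Step 1 — Angular frequency: ω = 2π·f = 2π·6440 = 4.046e+04 rad/s.
Step 2 — Component impedances:
  R: Z = R = 1830 Ω
  C: Z = 1/(jωC) = -j/(ω·C) = 0 - j24.71 Ω
Step 3 — Series combination: Z_total = R + C = 1830 - j24.71 Ω = 1830∠-0.8° Ω.
Step 4 — Source phasor: V = 17.6∠26.5° V = 15.75 + j7.853 V.
Step 5 — Current: I = V / Z = 0.008548 + j0.004407 A = 0.009617∠27.3° A.
Step 6 — Complex power: S = V·I* = 0.1692 - j0.002285 VA.
Step 7 — Real power: P = Re(S) = 0.1692 W.
Step 8 — Reactive power: Q = Im(S) = -0.002285 VAR.
Step 9 — Apparent power: |S| = 0.1693 VA.
Step 10 — Power factor: PF = P/|S| = 0.9999 (leading).

(a) P = 0.1692 W  (b) Q = -0.002285 VAR  (c) S = 0.1693 VA  (d) PF = 0.9999 (leading)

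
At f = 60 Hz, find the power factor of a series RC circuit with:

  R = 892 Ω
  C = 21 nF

Step 1 — Angular frequency: ω = 2π·f = 2π·60 = 377 rad/s.
Step 2 — Component impedances:
  R: Z = R = 892 Ω
  C: Z = 1/(jωC) = -j/(ω·C) = 0 - j1.263e+05 Ω
Step 3 — Series combination: Z_total = R + C = 892 - j1.263e+05 Ω = 1.263e+05∠-89.6° Ω.
Step 4 — Power factor: PF = cos(φ) = Re(Z)/|Z| = 892/126317 = 0.007062.
Step 5 — Type: Im(Z) = -1.263e+05 ⇒ leading (phase φ = -89.6°).

PF = 0.007062 (leading, φ = -89.6°)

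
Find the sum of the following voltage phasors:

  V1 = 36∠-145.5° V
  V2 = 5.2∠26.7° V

Step 1 — Convert each phasor to rectangular form:
  V1 = 36·(cos(-145.5°) + j·sin(-145.5°)) = -29.67 - j20.39 V
  V2 = 5.2·(cos(26.7°) + j·sin(26.7°)) = 4.646 + j2.336 V
Step 2 — Sum components: V_total = -25.02 - j18.05 V.
Step 3 — Convert to polar: |V_total| = 30.86 V, ∠V_total = -144.2°.

V_total = 30.86∠-144.2° V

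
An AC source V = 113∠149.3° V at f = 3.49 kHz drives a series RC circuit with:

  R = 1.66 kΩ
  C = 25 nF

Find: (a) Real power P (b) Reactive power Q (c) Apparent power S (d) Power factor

Step 1 — Angular frequency: ω = 2π·f = 2π·3490 = 2.193e+04 rad/s.
Step 2 — Component impedances:
  R: Z = R = 1660 Ω
  C: Z = 1/(jωC) = -j/(ω·C) = 0 - j1824 Ω
Step 3 — Series combination: Z_total = R + C = 1660 - j1824 Ω = 2466∠-47.7° Ω.
Step 4 — Source phasor: V = 113∠149.3° V = -97.16 + j57.69 V.
Step 5 — Current: I = V / Z = -0.04381 - j0.01339 A = 0.04582∠-163.0° A.
Step 6 — Complex power: S = V·I* = 3.485 - j3.829 VA.
Step 7 — Real power: P = Re(S) = 3.485 W.
Step 8 — Reactive power: Q = Im(S) = -3.829 VAR.
Step 9 — Apparent power: |S| = 5.177 VA.
Step 10 — Power factor: PF = P/|S| = 0.6731 (leading).

(a) P = 3.485 W  (b) Q = -3.829 VAR  (c) S = 5.177 VA  (d) PF = 0.6731 (leading)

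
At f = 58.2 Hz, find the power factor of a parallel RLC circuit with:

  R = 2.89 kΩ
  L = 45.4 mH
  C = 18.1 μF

Step 1 — Angular frequency: ω = 2π·f = 2π·58.2 = 365.7 rad/s.
Step 2 — Component impedances:
  R: Z = R = 2890 Ω
  L: Z = jωL = j·365.7·0.0454 = 0 + j16.6 Ω
  C: Z = 1/(jωC) = -j/(ω·C) = 0 - j151.1 Ω
Step 3 — Parallel combination: 1/Z_total = 1/R + 1/L + 1/C; Z_total = 0.1204 + j18.65 Ω = 18.65∠89.6° Ω.
Step 4 — Power factor: PF = cos(φ) = Re(Z)/|Z| = 0.12037/18.651 = 0.006454.
Step 5 — Type: Im(Z) = 18.65 ⇒ lagging (phase φ = 89.6°).

PF = 0.006454 (lagging, φ = 89.6°)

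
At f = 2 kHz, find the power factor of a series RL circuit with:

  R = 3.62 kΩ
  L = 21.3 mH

Step 1 — Angular frequency: ω = 2π·f = 2π·2000 = 1.257e+04 rad/s.
Step 2 — Component impedances:
  R: Z = R = 3620 Ω
  L: Z = jωL = j·1.257e+04·0.0213 = 0 + j267.7 Ω
Step 3 — Series combination: Z_total = R + L = 3620 + j267.7 Ω = 3630∠4.2° Ω.
Step 4 — Power factor: PF = cos(φ) = Re(Z)/|Z| = 3620/3629.9 = 0.9973.
Step 5 — Type: Im(Z) = 267.7 ⇒ lagging (phase φ = 4.2°).

PF = 0.9973 (lagging, φ = 4.2°)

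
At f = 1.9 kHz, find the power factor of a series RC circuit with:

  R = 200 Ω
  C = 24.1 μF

Step 1 — Angular frequency: ω = 2π·f = 2π·1900 = 1.194e+04 rad/s.
Step 2 — Component impedances:
  R: Z = R = 200 Ω
  C: Z = 1/(jωC) = -j/(ω·C) = 0 - j3.476 Ω
Step 3 — Series combination: Z_total = R + C = 200 - j3.476 Ω = 200∠-1.0° Ω.
Step 4 — Power factor: PF = cos(φ) = Re(Z)/|Z| = 200/200.0302 = 0.9998.
Step 5 — Type: Im(Z) = -3.476 ⇒ leading (phase φ = -1.0°).

PF = 0.9998 (leading, φ = -1.0°)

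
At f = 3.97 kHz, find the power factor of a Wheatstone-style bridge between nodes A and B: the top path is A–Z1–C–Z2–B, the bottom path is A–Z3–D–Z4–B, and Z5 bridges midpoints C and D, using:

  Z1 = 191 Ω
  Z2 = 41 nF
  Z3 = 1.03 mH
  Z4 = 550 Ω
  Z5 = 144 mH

Step 1 — Angular frequency: ω = 2π·f = 2π·3970 = 2.494e+04 rad/s.
Step 2 — Component impedances:
  Z1: Z = R = 191 Ω
  Z2: Z = 1/(jωC) = -j/(ω·C) = 0 - j977.8 Ω
  Z3: Z = jωL = j·2.494e+04·0.00103 = 0 + j25.69 Ω
  Z4: Z = R = 550 Ω
  Z5: Z = jωL = j·2.494e+04·0.144 = 0 + j3592 Ω
Step 3 — Bridge requires nodal analysis (the Z5 bridge couples midpoints C and D, so the two paths cannot be reduced to a simple series/parallel combination). Setting node B to ground and injecting 1 A at node A, the 3-node admittance system at A, C, D solves to V_A = Z_AB = 413.7 - j186.5 Ω = 453.8∠-24.3° Ω.
Step 4 — Power factor: PF = cos(φ) = Re(Z)/|Z| = 413.7/453.8 = 0.9116.
Step 5 — Type: Im(Z) = -186.5 ⇒ leading (phase φ = -24.3°).

PF = 0.9116 (leading, φ = -24.3°)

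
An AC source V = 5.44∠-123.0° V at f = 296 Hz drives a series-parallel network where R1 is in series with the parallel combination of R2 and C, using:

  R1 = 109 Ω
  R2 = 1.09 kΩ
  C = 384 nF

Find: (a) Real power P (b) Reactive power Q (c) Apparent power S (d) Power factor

Step 1 — Angular frequency: ω = 2π·f = 2π·296 = 1860 rad/s.
Step 2 — Component impedances:
  R1: Z = R = 109 Ω
  R2: Z = R = 1090 Ω
  C: Z = 1/(jωC) = -j/(ω·C) = 0 - j1400 Ω
Step 3 — Parallel branch: R2 || C = 1/(1/R2 + 1/C) = 678.7 - j528.3 Ω.
Step 4 — Series with R1: Z_total = R1 + (R2 || C) = 787.7 - j528.3 Ω = 948.5∠-33.9° Ω.
Step 5 — Source phasor: V = 5.44∠-123.0° V = -2.963 - j4.562 V.
Step 6 — Current: I = V / Z = 8.518e-05 - j0.005735 A = 0.005735∠-89.1° A.
Step 7 — Complex power: S = V·I* = 0.02591 - j0.01738 VA.
Step 8 — Real power: P = Re(S) = 0.02591 W.
Step 9 — Reactive power: Q = Im(S) = -0.01738 VAR.
Step 10 — Apparent power: |S| = 0.0312 VA.
Step 11 — Power factor: PF = P/|S| = 0.8305 (leading).

(a) P = 0.02591 W  (b) Q = -0.01738 VAR  (c) S = 0.0312 VA  (d) PF = 0.8305 (leading)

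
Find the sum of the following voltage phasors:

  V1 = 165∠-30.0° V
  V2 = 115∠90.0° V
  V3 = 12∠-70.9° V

Step 1 — Convert each phasor to rectangular form:
  V1 = 165·(cos(-30.0°) + j·sin(-30.0°)) = 142.9 - j82.5 V
  V2 = 115·(cos(90.0°) + j·sin(90.0°)) = 0 + j115 V
  V3 = 12·(cos(-70.9°) + j·sin(-70.9°)) = 3.927 - j11.34 V
Step 2 — Sum components: V_total = 146.8 + j21.16 V.
Step 3 — Convert to polar: |V_total| = 148.3 V, ∠V_total = 8.2°.

V_total = 148.3∠8.2° V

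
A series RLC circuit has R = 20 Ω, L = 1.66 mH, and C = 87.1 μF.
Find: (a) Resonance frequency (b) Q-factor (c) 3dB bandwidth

Step 1 — Resonance: ω₀ = 1/√(LC) = 1/√(0.00166·8.71e-05) = 2630 rad/s.
Step 2 — f₀ = ω₀/(2π) = 418.6 Hz.
Step 3 — Series Q: Q = ω₀L/R = 2630·0.00166/20 = 0.2183.
Step 4 — Bandwidth: Δω = ω₀/Q = 1.205e+04 rad/s; BW = Δω/(2π) = 1918 Hz.

(a) f₀ = 418.6 Hz  (b) Q = 0.2183  (c) BW = 1918 Hz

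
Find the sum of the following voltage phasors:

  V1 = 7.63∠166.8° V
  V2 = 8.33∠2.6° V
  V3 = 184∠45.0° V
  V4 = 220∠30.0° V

Step 1 — Convert each phasor to rectangular form:
  V1 = 7.63·(cos(166.8°) + j·sin(166.8°)) = -7.428 + j1.742 V
  V2 = 8.33·(cos(2.6°) + j·sin(2.6°)) = 8.321 + j0.3779 V
  V3 = 184·(cos(45.0°) + j·sin(45.0°)) = 130.1 + j130.1 V
  V4 = 220·(cos(30.0°) + j·sin(30.0°)) = 190.5 + j110 V
Step 2 — Sum components: V_total = 321.5 + j242.2 V.
Step 3 — Convert to polar: |V_total| = 402.6 V, ∠V_total = 37.0°.

V_total = 402.6∠37.0° V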